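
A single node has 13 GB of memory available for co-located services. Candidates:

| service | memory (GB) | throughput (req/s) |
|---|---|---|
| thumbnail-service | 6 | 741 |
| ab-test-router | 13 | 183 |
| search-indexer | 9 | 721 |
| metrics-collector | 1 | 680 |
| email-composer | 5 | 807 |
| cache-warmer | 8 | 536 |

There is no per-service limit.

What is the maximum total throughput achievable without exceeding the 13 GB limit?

8840

13×metrics-collector uses 13 of the 13 GB and totals 8840.
That's the maximum — no swap from here does better than 8840.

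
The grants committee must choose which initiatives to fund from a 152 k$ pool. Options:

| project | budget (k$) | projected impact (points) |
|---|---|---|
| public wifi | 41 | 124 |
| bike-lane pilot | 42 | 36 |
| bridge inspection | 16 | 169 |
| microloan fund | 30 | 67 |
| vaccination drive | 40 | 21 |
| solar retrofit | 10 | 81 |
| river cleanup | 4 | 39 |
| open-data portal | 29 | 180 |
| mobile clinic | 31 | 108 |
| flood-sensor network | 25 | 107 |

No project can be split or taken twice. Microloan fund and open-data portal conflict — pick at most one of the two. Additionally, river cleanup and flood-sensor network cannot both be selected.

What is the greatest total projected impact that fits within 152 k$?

Density check — bridge inspection 10.56, river cleanup 9.75, solar retrofit 8.10 are the best per k$.
Taking public wifi + bridge inspection + solar retrofit + open-data portal + mobile clinic + flood-sensor network: 152 k$ used, 769 in projected impact.
An exhaustive check of the 1024 subsets confirms 769.

769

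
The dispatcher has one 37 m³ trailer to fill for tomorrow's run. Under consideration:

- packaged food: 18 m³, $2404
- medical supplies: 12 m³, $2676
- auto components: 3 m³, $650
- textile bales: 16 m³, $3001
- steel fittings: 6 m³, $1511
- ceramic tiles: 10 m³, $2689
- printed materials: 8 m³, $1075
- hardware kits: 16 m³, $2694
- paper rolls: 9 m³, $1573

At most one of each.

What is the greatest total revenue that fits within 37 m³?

8449

Density check — ceramic tiles 268.90, steel fittings 251.83, medical supplies 223.00 are the best per m³.
Greedy by ratio would take medical supplies + auto components + steel fittings + ceramic tiles: 31 m³ used, total 7526.
Replace auto components with paper rolls: the trade gains 923 net, giving 8449 at 37 m³.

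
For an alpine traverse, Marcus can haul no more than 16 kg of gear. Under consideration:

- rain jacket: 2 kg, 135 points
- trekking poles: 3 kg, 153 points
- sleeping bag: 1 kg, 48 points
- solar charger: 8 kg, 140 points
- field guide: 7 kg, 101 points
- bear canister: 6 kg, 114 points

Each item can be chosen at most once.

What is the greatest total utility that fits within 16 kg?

Greedy by ratio would take rain jacket + trekking poles + sleeping bag + bear canister: 12 kg used, total 450.
The 6 kg tied up in bear canister is better spent on solar charger — total rises to 476 (14 kg).

476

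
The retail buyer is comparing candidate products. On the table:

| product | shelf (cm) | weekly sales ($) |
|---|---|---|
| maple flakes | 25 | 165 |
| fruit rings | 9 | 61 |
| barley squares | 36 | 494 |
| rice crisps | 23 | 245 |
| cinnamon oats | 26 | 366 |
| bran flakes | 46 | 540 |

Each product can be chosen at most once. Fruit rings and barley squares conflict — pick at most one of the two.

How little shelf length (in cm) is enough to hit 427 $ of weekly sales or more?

35

Minimise cm subject to total weekly sales ≥ 427.
fruit rings + cinnamon oats: 427 weekly sales at 35 cm.
Below 35 cm the best achievable stays under 427.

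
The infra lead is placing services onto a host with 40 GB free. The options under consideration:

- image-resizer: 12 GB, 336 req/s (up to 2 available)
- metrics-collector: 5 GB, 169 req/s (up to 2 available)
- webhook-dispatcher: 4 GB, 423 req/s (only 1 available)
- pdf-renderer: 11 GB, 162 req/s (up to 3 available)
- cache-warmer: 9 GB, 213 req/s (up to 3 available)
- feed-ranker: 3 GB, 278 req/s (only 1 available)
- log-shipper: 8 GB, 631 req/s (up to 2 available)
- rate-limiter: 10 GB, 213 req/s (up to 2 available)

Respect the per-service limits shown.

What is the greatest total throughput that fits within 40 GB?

A density-first pass picks 2×metrics-collector + webhook-dispatcher + feed-ranker + 2×log-shipper — 2301 at 33 GB.
The 5 GB tied up in metrics-collector is better spent on image-resizer — total rises to 2468 (40 GB).
Every other selection either busts 40 GB or exceeds an availability limit or fails to beat 2468.

2468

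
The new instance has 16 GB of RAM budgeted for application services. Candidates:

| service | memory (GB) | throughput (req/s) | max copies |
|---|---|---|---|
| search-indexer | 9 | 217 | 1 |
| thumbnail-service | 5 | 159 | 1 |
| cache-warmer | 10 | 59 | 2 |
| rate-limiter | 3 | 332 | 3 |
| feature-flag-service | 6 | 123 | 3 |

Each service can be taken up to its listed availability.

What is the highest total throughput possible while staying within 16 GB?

1155

By throughput per GB: rate-limiter 110.67, thumbnail-service 31.80, search-indexer 24.11, feature-flag-service 20.50 lead.
The ratio ordering already packs tightly: thumbnail-service + 3×rate-limiter, 14 GB, 1155.
That's the maximum — no swap from here does better than 1155.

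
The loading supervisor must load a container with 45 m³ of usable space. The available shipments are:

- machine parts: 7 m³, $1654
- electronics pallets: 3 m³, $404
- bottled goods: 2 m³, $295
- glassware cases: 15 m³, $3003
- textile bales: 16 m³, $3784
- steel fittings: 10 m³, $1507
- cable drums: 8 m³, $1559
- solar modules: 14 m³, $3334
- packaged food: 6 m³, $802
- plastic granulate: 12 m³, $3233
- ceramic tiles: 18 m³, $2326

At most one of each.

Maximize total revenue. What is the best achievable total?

10755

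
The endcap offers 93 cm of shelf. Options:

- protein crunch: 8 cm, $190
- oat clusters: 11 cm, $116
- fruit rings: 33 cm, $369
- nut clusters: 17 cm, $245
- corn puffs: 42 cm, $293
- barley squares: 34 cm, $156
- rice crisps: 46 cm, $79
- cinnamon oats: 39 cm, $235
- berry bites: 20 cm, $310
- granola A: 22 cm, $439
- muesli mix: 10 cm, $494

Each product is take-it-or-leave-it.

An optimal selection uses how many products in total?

Optimal total is 1802.
protein crunch + fruit rings + berry bites + granola A + muesli mix hits 1802 at 93 cm.
Any selection reaching 1802 contains exactly 5 products.

5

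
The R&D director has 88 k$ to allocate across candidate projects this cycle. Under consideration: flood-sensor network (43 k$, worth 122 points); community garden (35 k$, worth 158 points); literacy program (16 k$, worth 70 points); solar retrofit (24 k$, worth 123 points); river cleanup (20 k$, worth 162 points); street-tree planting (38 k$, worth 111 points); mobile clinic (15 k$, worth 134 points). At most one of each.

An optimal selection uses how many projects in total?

Optimal total is 524.
community garden + literacy program + river cleanup + mobile clinic hits 524 at 86 k$.
Every optimal selection uses 4 projects.

4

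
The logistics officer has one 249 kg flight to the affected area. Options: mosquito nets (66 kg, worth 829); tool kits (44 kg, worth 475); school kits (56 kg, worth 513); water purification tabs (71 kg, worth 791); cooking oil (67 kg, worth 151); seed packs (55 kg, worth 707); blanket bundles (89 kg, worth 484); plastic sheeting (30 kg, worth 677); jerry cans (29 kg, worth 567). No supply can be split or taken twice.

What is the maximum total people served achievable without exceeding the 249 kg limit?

3339

By people served per kg: plastic sheeting 22.57, jerry cans 19.55, seed packs 12.85, mosquito nets 12.56 lead.
Filling by ratio: mosquito nets + tool kits + seed packs + plastic sheeting + jerry cans for 3255, with 25 kg left unused.
Replace seed packs with water purification tabs: the trade gains 84 net, giving 3339 at 240 kg.
The closest alternative, mosquito nets + school kits + seed packs + plastic sheeting + jerry cans, reaches only 3293.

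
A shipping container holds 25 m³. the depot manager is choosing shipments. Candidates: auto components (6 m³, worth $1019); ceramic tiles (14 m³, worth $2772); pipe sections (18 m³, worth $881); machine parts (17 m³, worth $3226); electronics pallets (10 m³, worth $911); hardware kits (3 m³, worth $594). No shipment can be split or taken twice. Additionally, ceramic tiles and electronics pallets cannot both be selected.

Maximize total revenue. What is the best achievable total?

4385

Auto components + ceramic tiles + hardware kits uses 23 of the 25 m³ and totals 4385.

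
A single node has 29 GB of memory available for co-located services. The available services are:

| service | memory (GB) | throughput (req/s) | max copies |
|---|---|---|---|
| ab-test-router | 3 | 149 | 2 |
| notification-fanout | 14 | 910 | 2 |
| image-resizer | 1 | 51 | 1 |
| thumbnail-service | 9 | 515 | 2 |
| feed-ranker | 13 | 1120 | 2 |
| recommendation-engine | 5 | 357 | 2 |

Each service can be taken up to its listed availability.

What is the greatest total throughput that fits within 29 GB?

Filling by ratio: image-resizer + 2×feed-ranker for 2291, with 2 GB left unused.
The 1 GB tied up in image-resizer is better spent on ab-test-router — total rises to 2389 (29 GB).
No other feasible combination exceeds 2389.

2389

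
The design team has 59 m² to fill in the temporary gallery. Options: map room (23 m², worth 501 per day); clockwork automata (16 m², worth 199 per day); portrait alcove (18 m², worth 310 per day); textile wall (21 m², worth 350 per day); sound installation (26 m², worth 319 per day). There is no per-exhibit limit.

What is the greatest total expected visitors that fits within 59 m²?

By expected visitors per m²: map room 21.78, portrait alcove 17.22, textile wall 16.67, clockwork automata 12.44 lead.
A density-first pass picks 2×map room — 1002 at 46 m².
Replace map room with 2×portrait alcove: the trade gains 119 net, giving 1121 at 59 m².

1121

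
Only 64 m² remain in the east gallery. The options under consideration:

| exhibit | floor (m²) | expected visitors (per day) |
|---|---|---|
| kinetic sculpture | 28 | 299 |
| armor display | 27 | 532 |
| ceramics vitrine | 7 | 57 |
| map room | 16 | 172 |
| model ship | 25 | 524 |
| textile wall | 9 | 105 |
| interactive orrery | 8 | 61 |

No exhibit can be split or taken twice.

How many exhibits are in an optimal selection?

Optimal total is 1161.
armor display + model ship + textile wall hits 1161 at 61 m².
Every optimal selection uses 3 exhibits.

3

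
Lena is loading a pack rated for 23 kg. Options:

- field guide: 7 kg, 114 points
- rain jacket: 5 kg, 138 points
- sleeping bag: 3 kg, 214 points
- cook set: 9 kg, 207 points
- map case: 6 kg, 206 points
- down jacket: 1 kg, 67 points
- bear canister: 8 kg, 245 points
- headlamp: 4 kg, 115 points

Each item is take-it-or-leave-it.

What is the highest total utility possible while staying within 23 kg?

870

Ranking by ratio (utility/kg): sleeping bag 71.33, down jacket 67.00, map case 34.33, bear canister 30.62.
Greedy by ratio would take sleeping bag + map case + down jacket + bear canister + headlamp: 22 kg used, total 847.
The 4 kg tied up in headlamp is better spent on rain jacket — total rises to 870 (23 kg).
The closest alternative, sleeping bag + map case + down jacket + bear canister + headlamp, reaches only 847.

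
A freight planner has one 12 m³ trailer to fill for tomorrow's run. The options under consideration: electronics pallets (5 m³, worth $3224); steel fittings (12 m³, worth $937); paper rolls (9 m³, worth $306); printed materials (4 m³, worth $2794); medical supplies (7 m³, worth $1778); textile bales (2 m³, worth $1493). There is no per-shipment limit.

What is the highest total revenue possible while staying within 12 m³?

8958

Density check — textile bales 746.50, printed materials 698.50, electronics pallets 644.80 are the best per m³.
The ratio ordering already packs tightly: 6×textile bales, 12 m³, 8958.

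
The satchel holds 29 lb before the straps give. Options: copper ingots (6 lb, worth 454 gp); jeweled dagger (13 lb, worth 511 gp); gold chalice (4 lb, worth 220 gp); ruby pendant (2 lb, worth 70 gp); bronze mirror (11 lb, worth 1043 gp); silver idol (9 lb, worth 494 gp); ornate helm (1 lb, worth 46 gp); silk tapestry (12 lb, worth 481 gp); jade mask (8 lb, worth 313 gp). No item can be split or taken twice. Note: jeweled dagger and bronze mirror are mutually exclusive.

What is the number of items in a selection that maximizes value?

5

Optimal total is 2107.
One optimal bundle: copper ingots + ruby pendant + bronze mirror + silver idol + ornate helm (29 lb).
Every optimal selection uses 5 items.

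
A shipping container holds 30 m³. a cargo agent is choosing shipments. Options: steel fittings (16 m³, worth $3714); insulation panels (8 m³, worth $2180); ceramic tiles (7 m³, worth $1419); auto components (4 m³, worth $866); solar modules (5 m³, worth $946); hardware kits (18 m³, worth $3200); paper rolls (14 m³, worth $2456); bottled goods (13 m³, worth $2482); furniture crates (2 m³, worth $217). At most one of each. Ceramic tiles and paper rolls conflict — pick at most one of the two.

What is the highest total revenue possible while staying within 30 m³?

6977

The ratio ordering already packs tightly: steel fittings + insulation panels + auto components + furniture crates, 30 m³, 6977.
Next best is steel fittings + insulation panels + solar modules at 6840 (29 m³) — short by 137.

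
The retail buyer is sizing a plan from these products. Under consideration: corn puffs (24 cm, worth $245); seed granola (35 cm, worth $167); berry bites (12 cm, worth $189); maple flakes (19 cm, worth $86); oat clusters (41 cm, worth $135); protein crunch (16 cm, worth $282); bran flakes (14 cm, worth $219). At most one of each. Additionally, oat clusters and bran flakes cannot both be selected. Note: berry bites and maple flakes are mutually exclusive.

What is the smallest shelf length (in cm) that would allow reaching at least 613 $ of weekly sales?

Minimise cm subject to total weekly sales ≥ 613.
berry bites + protein crunch + bran flakes: 690 weekly sales at 42 cm.
No combination under 42 cm hits 613.

42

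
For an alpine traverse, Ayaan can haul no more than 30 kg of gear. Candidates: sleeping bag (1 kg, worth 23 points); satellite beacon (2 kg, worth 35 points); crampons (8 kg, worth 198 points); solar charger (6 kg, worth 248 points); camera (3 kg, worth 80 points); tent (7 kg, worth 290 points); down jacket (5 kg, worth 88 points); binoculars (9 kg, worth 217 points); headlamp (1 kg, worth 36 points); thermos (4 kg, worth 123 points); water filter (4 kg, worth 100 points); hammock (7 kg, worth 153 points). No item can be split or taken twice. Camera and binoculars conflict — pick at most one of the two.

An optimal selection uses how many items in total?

7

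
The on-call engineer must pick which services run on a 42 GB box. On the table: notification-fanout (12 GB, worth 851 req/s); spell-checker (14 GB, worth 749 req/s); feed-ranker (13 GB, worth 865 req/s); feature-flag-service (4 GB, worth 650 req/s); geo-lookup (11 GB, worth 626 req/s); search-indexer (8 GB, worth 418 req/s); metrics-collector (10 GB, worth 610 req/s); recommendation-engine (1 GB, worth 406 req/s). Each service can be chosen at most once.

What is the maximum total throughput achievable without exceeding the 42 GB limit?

3398

The ratio heuristic lands on notification-fanout + feed-ranker + feature-flag-service + metrics-collector + recommendation-engine (3382) but leaves 2 GB idle.
Dropping metrics-collector frees 10 GB; slotting in geo-lookup (11 GB) lifts the total to 3398 at 41 GB.
The spare 1 GB is too small for any remaining service, and no exchange beats 3398.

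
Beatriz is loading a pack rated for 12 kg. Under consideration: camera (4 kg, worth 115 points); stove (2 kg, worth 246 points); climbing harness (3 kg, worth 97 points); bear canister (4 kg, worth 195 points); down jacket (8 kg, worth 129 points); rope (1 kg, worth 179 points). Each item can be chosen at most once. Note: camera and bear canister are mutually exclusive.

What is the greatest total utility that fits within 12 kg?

Best packing: stove + climbing harness + bear canister + rope — 10 kg, 717 total.

717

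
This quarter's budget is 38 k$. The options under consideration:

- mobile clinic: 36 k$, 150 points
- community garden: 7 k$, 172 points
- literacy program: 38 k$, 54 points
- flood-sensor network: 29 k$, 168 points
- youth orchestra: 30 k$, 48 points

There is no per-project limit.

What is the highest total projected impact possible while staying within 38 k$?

860

The ratio ordering already packs tightly: 5×community garden, 35 k$, 860.
Nothing else within 38 k$ beats 860.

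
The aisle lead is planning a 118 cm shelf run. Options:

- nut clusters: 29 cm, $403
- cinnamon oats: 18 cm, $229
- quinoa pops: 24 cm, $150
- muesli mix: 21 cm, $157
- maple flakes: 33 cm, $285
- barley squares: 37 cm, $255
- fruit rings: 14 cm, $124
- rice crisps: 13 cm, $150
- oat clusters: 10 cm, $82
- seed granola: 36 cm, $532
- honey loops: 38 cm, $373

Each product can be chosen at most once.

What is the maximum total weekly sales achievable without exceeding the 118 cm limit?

1471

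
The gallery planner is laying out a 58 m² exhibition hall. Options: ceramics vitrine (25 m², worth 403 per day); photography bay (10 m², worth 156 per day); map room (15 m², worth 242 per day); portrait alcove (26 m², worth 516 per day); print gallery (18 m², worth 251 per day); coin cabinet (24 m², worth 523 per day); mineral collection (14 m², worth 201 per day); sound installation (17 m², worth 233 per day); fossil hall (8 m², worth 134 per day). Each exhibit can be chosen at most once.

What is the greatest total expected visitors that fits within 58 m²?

1173

Ranking by ratio (expected visitors/m²): coin cabinet 21.79, portrait alcove 19.85, fossil hall 16.75, map room 16.13.
The ratio ordering already packs tightly: portrait alcove + coin cabinet + fossil hall, 58 m², 1173.
That's the maximum — no swap from here does better than 1173.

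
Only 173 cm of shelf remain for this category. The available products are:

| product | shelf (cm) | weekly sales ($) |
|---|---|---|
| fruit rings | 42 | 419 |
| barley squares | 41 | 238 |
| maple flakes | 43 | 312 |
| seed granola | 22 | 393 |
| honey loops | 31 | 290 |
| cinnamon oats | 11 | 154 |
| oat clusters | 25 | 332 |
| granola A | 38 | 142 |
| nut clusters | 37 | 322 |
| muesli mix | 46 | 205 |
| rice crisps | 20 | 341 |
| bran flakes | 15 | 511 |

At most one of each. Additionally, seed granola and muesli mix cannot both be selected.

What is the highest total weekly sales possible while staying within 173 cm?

2472

Greedy by ratio would take fruit rings + seed granola + honey loops + cinnamon oats + oat clusters + rice crisps + bran flakes: 166 cm used, total 2440.
The 31 cm tied up in honey loops is better spent on nut clusters — total rises to 2472 (172 cm).
The closest alternative, fruit rings + seed granola + honey loops + cinnamon oats + oat clusters + rice crisps + bran flakes, reaches only 2440.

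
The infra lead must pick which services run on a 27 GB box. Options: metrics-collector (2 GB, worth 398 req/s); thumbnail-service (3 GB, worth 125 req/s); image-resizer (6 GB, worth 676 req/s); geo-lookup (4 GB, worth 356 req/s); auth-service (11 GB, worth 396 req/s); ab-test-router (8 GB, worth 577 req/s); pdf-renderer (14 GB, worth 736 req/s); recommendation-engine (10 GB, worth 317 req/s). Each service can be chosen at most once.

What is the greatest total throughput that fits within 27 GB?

2166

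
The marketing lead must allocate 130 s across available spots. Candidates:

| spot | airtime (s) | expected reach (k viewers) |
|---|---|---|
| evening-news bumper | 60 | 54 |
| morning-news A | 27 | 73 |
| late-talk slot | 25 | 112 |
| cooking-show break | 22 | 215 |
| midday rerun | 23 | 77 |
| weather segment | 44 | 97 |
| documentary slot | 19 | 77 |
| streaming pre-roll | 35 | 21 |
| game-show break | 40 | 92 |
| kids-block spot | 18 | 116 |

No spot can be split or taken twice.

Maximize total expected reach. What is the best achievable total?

The ratio heuristic lands on late-talk slot + cooking-show break + midday rerun + documentary slot + kids-block spot (597) but leaves 23 s idle.
Dropping midday rerun frees 23 s; slotting in weather segment (44 s) lifts the total to 617 at 128 s.
The closest alternative, late-talk slot + cooking-show break + midday rerun + game-show break + kids-block spot, reaches only 612.

617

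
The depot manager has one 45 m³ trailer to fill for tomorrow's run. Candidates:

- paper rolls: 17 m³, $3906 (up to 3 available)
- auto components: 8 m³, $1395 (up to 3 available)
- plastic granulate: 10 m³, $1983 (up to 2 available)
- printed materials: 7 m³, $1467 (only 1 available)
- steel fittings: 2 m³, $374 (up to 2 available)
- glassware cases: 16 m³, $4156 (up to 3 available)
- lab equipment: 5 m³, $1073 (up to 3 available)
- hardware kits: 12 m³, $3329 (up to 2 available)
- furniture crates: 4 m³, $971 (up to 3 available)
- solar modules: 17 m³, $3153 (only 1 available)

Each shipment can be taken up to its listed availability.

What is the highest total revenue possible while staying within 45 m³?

11887

Greedy by ratio would take glassware cases + 2×hardware kits + furniture crates: 44 m³ used, total 11785.
The 4 m³ tied up in furniture crates is better spent on lab equipment — total rises to 11887 (45 m³).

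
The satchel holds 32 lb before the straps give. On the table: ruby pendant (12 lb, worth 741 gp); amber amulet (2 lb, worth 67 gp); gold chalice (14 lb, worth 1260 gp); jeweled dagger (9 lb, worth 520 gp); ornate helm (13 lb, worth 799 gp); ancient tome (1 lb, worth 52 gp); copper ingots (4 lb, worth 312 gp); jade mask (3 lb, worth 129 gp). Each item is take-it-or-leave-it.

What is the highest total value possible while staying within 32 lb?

By value per lb: gold chalice 90.00, copper ingots 78.00, ruby pendant 61.75, ornate helm 61.46 lead.
Taking the top-ratio items first gives ruby pendant + gold chalice + ancient tome + copper ingots for 2365 (31 lb).
Dropping ruby pendant frees 12 lb; slotting in ornate helm (13 lb) lifts the total to 2423 at 32 lb.
Every other selection either busts 32 lb or fails to beat 2423.

2423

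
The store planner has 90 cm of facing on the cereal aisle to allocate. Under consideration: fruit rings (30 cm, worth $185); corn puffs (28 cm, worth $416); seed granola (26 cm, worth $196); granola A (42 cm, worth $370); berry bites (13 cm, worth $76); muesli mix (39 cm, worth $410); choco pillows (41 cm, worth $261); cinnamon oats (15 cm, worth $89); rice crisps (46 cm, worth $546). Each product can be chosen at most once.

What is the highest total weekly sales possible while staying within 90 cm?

1051

Taking corn puffs + cinnamon oats + rice crisps: 89 cm used, 1051 in weekly sales.
The closest alternative, corn puffs + berry bites + rice crisps, reaches only 1038.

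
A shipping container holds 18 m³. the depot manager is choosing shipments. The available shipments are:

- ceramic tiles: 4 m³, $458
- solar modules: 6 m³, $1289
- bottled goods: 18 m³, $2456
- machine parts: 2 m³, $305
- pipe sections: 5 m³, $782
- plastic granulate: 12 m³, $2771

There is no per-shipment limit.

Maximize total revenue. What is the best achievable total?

4060

Best packing: solar modules + plastic granulate — 18 m³, 4060 total.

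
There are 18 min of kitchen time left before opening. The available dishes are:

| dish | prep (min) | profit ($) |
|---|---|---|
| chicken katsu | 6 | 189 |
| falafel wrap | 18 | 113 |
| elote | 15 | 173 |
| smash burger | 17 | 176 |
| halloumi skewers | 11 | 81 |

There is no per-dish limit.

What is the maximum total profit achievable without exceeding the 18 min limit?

567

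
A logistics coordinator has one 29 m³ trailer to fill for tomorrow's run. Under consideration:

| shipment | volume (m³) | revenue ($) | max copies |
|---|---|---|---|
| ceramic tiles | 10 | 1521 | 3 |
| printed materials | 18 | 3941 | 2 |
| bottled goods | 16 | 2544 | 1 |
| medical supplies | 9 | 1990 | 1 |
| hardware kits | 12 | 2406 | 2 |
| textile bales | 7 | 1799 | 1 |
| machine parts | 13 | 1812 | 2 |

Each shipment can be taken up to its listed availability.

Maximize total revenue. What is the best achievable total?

The ratio ordering already packs tightly: medical supplies + hardware kits + textile bales, 28 m³, 6195.
No other feasible combination exceeds 6195.

6195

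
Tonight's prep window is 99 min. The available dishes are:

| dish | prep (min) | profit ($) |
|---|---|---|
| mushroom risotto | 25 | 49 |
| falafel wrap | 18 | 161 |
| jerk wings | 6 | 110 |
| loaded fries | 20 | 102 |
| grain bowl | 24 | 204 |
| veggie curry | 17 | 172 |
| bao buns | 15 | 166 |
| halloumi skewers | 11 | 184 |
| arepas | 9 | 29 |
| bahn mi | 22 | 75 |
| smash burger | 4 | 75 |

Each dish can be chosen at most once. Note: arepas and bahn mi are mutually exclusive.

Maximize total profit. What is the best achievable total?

Best packing: falafel wrap + jerk wings + grain bowl + veggie curry + bao buns + halloumi skewers + smash burger — 95 min, 1072 total.
Nothing else feasible within 99 min beats 1072.

1072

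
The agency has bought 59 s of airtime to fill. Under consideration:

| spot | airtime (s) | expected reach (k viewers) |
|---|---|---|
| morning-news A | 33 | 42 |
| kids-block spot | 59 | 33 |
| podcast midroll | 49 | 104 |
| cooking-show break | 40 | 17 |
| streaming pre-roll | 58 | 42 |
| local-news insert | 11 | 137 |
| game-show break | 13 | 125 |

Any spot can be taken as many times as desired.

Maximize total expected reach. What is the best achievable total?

685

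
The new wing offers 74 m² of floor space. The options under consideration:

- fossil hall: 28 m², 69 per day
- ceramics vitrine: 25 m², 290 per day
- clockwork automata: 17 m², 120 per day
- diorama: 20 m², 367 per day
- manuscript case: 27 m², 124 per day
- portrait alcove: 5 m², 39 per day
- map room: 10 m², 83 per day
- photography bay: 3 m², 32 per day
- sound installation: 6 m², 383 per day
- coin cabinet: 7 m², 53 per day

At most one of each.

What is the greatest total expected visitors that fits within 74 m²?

1215

Filling by ratio: ceramics vitrine + diorama + portrait alcove + map room + photography bay + sound installation for 1194, with 5 m² left unused.
The 3 m² tied up in photography bay is better spent on coin cabinet — total rises to 1215 (73 m²).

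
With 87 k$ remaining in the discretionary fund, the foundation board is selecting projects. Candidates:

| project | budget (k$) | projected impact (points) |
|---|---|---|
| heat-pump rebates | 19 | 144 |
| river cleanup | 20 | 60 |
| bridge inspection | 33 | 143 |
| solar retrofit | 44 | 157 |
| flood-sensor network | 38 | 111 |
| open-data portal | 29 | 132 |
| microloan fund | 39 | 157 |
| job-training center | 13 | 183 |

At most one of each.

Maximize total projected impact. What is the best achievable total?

By projected impact per k$: job-training center 14.08, heat-pump rebates 7.58, open-data portal 4.55, bridge inspection 4.33 lead.
Filling by ratio: heat-pump rebates + river cleanup + open-data portal + job-training center for 519, with 6 k$ left unused.
The 29 k$ tied up in open-data portal is better spent on bridge inspection — total rises to 530 (85 k$).
An exhaustive check of the 256 subsets confirms 530.

530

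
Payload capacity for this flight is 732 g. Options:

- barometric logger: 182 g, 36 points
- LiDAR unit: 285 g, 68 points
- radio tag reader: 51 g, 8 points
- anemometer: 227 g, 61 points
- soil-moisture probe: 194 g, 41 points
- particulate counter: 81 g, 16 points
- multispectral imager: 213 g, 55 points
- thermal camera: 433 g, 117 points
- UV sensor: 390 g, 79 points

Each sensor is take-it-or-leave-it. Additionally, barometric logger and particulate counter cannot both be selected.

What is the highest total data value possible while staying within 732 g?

188

The ratio heuristic lands on radio tag reader + anemometer + thermal camera (186) but leaves 21 g idle.
Dropping radio tag reader and anemometer frees 278 g; slotting in particulate counter + multispectral imager (294 g) lifts the total to 188 at 727 g.
An exhaustive check of the 512 subsets confirms 188.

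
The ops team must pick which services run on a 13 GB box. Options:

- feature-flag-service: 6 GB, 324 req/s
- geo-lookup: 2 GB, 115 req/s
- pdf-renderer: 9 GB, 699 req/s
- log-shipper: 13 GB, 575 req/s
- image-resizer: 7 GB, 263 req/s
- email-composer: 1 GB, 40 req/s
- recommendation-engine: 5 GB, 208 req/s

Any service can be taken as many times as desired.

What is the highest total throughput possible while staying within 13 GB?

The ratio ordering already packs tightly: 2×geo-lookup + pdf-renderer, 13 GB, 929.
No other feasible combination exceeds 929.

929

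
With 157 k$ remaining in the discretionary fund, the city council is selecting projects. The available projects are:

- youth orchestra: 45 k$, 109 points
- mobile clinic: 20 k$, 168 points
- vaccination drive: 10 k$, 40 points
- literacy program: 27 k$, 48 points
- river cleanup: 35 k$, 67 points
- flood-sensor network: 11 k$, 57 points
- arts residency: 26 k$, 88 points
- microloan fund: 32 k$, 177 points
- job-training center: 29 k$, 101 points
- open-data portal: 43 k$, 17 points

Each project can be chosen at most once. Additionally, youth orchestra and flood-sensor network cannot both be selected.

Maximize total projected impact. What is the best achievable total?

Ranking by ratio (projected impact/k$): mobile clinic 8.40, microloan fund 5.53, flood-sensor network 5.18, vaccination drive 4.00.
Best packing: mobile clinic + vaccination drive + literacy program + flood-sensor network + arts residency + microloan fund + job-training center — 155 k$, 679 total.
Next best is mobile clinic + river cleanup + flood-sensor network + arts residency + microloan fund + job-training center at 658 (153 k$) — short by 21.

679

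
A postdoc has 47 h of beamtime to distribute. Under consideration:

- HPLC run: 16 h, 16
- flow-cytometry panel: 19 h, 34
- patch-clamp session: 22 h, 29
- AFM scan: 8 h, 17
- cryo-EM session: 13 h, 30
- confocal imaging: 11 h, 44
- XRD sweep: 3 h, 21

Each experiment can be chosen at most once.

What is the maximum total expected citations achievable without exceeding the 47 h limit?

129

Ranking by ratio (expected citations/h): XRD sweep 7.00, confocal imaging 4.00, cryo-EM session 2.31.
A density-first pass picks AFM scan + cryo-EM session + confocal imaging + XRD sweep — 112 at 35 h.
Replace AFM scan with flow-cytometry panel: the trade gains 17 net, giving 129 at 46 h.
Nothing else within 47 h beats 129.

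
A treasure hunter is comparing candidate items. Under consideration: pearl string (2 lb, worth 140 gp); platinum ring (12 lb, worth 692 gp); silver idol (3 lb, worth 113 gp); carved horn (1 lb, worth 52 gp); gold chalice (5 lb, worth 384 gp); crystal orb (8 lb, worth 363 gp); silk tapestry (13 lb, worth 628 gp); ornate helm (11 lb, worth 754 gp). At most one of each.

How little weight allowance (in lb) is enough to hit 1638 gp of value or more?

Look for the lowest-weight combination reaching 1638.
pearl string + platinum ring + carved horn + ornate helm reaches 1638 using 26 lb.
Any bundle with less than 26 lb falls short of 1638.

26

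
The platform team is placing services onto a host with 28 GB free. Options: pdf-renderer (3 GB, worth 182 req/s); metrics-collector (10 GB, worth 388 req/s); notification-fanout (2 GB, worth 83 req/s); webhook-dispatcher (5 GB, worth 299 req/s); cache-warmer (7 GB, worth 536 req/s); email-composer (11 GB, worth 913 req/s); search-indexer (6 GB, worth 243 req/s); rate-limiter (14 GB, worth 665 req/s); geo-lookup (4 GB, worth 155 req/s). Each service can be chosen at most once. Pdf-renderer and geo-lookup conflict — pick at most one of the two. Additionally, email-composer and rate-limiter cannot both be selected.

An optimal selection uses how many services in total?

5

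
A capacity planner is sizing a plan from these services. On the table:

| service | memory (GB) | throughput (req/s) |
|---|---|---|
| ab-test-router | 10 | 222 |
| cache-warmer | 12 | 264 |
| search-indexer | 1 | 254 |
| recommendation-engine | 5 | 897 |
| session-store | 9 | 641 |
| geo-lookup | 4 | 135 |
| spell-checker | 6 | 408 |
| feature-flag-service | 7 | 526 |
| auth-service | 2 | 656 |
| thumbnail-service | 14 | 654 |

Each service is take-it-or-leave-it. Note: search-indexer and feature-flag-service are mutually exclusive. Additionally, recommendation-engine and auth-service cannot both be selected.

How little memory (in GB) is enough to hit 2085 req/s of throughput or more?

21

Minimise GB subject to total throughput ≥ 2085.
search-indexer + recommendation-engine + session-store + spell-checker: 2200 throughput at 21 GB.
Any bundle with less than 21 GB falls short of 2085.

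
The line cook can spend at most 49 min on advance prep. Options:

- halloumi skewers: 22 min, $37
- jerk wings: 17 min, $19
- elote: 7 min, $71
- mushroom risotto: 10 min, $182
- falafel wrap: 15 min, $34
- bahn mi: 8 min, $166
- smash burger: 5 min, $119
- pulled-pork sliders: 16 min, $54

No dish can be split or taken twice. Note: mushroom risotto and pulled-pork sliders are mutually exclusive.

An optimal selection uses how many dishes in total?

5

Best achievable profit is 572.
For example elote + mushroom risotto + falafel wrap + bahn mi + smash burger achieves it, using 45 min.
Any selection reaching 572 contains exactly 5 dishes.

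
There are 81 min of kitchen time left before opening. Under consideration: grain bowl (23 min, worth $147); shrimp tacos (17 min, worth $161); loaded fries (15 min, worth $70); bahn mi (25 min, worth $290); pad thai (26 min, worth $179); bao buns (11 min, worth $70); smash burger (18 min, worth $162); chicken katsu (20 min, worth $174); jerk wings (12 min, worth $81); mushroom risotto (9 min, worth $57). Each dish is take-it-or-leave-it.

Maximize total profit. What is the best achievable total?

Density check — bahn mi 11.60, shrimp tacos 9.47, smash burger 9.00, chicken katsu 8.70 are the best per min.
Shrimp tacos + bahn mi + smash burger + chicken katsu uses 80 of the 81 min and totals 787.

787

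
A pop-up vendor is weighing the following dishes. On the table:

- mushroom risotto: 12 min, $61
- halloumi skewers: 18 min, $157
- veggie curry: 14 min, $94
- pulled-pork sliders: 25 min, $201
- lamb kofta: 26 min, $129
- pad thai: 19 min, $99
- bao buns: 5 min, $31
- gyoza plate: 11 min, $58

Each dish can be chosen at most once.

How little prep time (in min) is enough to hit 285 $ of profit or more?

39

Need the lightest bundle worth ≥ 285.
Taking veggie curry + pulled-pork sliders gives 295 (≥ 285) for 39 min.
Any bundle with less than 39 min falls short of 285.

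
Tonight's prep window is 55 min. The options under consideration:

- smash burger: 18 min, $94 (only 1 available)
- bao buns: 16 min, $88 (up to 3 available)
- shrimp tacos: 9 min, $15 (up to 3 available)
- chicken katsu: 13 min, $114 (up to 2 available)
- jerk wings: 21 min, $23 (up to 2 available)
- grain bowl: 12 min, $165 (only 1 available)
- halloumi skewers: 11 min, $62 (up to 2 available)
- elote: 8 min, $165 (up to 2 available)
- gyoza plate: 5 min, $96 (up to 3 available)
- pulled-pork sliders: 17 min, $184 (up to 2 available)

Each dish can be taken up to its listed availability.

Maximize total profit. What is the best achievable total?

Taking the top-ratio dishes first gives grain bowl + halloumi skewers + 2×elote + 3×gyoza plate for 845 (54 min).
Replace halloumi skewers and gyoza plate with pulled-pork sliders: the trade gains 26 net, giving 871 at 55 min.
No other feasible combination exceeds 871.

871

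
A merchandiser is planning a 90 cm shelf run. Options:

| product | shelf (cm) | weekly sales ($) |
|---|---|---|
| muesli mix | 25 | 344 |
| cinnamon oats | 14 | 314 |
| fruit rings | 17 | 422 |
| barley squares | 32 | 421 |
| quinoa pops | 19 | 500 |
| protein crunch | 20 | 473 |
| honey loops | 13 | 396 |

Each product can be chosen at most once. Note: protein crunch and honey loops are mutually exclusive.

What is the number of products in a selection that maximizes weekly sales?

The maximum weekly sales within 90 cm is 1976.
muesli mix + cinnamon oats + fruit rings + quinoa pops + honey loops hits 1976 at 88 cm.
Any selection reaching 1976 contains exactly 5 products.

5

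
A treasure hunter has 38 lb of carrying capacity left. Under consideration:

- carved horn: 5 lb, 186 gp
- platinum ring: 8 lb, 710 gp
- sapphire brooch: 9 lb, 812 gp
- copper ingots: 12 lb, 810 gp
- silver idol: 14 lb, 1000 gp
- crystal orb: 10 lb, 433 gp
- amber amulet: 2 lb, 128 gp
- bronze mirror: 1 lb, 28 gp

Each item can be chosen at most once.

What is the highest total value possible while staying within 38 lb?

By value per lb: sapphire brooch 90.22, platinum ring 88.75, silver idol 71.43 lead.
The ratio ordering already packs tightly: carved horn + platinum ring + sapphire brooch + silver idol + amber amulet, 38 lb, 2836.

2836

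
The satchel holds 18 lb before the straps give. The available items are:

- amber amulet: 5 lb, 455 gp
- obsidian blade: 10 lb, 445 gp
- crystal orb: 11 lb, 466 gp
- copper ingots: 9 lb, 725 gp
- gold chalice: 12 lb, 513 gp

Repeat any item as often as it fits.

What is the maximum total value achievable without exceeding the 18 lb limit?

Ranking by ratio (value/lb): amber amulet 91.00, copper ingots 80.56, obsidian blade 44.50.
Taking the top-ratio items first gives 3×amber amulet for 1365 (15 lb).
Replace 3×amber amulet with 2×copper ingots: the trade gains 85 net, giving 1450 at 18 lb.
Every other selection either busts 18 lb or fails to beat 1450.

1450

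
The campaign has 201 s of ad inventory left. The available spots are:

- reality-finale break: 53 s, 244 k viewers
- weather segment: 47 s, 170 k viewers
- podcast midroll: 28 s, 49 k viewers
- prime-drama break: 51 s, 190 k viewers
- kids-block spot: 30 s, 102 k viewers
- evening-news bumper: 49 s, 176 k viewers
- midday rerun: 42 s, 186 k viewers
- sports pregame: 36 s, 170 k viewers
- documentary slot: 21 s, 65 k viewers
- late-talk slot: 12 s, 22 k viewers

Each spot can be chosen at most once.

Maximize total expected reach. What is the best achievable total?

841

A density-first pass picks reality-finale break + prime-drama break + midday rerun + sports pregame + late-talk slot — 812 at 194 s.
The 63 s tied up in prime-drama break and late-talk slot is better spent on evening-news bumper + documentary slot — total rises to 841 (201 s).
Next best is reality-finale break + weather segment + midday rerun + sports pregame + documentary slot at 835 (199 s) — short by 6.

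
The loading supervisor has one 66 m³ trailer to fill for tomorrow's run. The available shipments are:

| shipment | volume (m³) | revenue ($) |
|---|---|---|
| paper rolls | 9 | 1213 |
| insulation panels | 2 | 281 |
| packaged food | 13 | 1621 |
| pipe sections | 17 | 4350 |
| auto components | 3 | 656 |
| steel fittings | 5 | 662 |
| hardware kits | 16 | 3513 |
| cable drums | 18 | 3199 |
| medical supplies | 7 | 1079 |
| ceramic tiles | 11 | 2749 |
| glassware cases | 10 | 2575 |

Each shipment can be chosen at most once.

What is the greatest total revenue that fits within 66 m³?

Taking insulation panels + pipe sections + auto components + hardware kits + medical supplies + ceramic tiles + glassware cases: 66 m³ used, 15203 in revenue.
Runner-up paper rolls + pipe sections + auto components + hardware kits + ceramic tiles + glassware cases tops out at 15056.

15203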